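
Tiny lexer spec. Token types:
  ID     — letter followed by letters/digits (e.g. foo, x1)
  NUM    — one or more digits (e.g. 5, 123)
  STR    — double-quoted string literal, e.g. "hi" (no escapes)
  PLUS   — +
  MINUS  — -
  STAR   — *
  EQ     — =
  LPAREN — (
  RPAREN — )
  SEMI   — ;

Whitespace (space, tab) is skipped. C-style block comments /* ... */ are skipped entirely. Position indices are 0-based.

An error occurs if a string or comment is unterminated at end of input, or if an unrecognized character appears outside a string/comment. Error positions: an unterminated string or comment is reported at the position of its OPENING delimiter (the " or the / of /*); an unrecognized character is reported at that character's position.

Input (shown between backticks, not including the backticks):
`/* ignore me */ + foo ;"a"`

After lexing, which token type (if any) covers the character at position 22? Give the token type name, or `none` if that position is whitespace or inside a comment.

pos=0: enter COMMENT mode (saw '/*')
exit COMMENT mode (now at pos=15)
pos=16: emit PLUS '+'
pos=18: emit ID 'foo' (now at pos=21)
pos=22: emit SEMI ';'
pos=23: enter STRING mode
pos=23: emit STR "a" (now at pos=26)
DONE. 4 tokens: [PLUS, ID, SEMI, STR]
Position 22: char is ';' -> SEMI

Answer: SEMI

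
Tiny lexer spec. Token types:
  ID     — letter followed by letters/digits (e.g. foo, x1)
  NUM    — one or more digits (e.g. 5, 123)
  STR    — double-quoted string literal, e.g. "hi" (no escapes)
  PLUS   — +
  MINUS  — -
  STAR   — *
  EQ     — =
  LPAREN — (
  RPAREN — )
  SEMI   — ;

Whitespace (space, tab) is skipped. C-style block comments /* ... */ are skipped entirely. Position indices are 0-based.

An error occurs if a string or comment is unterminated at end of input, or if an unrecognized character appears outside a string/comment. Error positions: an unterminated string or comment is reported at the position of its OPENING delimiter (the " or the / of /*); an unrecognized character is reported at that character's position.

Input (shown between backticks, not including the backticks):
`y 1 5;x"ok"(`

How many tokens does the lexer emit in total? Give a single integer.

pos=0: emit ID 'y' (now at pos=1)
pos=2: emit NUM '1' (now at pos=3)
pos=4: emit NUM '5' (now at pos=5)
pos=5: emit SEMI ';'
pos=6: emit ID 'x' (now at pos=7)
pos=7: enter STRING mode
pos=7: emit STR "ok" (now at pos=11)
pos=11: emit LPAREN '('
DONE. 7 tokens: [ID, NUM, NUM, SEMI, ID, STR, LPAREN]

Answer: 7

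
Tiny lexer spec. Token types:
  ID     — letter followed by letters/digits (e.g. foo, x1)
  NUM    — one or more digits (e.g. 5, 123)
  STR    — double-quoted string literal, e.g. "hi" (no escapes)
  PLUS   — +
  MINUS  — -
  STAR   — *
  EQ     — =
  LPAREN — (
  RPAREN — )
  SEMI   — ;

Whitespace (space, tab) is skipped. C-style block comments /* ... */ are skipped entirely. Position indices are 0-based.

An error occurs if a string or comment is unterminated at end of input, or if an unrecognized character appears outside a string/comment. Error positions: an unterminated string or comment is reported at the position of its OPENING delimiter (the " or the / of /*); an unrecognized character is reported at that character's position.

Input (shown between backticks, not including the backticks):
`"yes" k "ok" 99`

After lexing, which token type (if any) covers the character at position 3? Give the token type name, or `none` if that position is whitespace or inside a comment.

Answer: STR

Derivation:
pos=0: enter STRING mode
pos=0: emit STR "yes" (now at pos=5)
pos=6: emit ID 'k' (now at pos=7)
pos=8: enter STRING mode
pos=8: emit STR "ok" (now at pos=12)
pos=13: emit NUM '99' (now at pos=15)
DONE. 4 tokens: [STR, ID, STR, NUM]
Position 3: char is 's' -> STR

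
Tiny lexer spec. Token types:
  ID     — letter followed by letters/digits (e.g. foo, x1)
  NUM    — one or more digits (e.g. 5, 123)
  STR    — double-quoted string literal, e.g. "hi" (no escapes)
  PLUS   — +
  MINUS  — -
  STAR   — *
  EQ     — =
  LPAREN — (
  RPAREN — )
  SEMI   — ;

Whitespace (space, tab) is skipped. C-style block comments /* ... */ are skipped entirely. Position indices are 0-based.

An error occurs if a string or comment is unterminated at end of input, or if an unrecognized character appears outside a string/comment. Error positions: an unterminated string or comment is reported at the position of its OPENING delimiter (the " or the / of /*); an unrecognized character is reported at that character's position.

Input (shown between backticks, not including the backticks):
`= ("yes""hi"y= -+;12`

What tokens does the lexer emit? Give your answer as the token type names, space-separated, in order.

Answer: EQ LPAREN STR STR ID EQ MINUS PLUS SEMI NUM

Derivation:
pos=0: emit EQ '='
pos=2: emit LPAREN '('
pos=3: enter STRING mode
pos=3: emit STR "yes" (now at pos=8)
pos=8: enter STRING mode
pos=8: emit STR "hi" (now at pos=12)
pos=12: emit ID 'y' (now at pos=13)
pos=13: emit EQ '='
pos=15: emit MINUS '-'
pos=16: emit PLUS '+'
pos=17: emit SEMI ';'
pos=18: emit NUM '12' (now at pos=20)
DONE. 10 tokens: [EQ, LPAREN, STR, STR, ID, EQ, MINUS, PLUS, SEMI, NUM]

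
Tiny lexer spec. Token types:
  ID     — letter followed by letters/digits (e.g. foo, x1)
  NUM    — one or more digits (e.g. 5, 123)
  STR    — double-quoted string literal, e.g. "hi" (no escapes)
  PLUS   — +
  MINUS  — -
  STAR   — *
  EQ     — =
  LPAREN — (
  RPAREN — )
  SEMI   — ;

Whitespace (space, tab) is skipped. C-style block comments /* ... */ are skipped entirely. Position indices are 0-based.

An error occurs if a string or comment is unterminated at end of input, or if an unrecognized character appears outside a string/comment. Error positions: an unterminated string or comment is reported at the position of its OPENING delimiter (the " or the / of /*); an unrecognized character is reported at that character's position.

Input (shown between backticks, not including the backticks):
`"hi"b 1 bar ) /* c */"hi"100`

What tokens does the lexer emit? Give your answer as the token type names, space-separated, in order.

Answer: STR ID NUM ID RPAREN STR NUM

Derivation:
pos=0: enter STRING mode
pos=0: emit STR "hi" (now at pos=4)
pos=4: emit ID 'b' (now at pos=5)
pos=6: emit NUM '1' (now at pos=7)
pos=8: emit ID 'bar' (now at pos=11)
pos=12: emit RPAREN ')'
pos=14: enter COMMENT mode (saw '/*')
exit COMMENT mode (now at pos=21)
pos=21: enter STRING mode
pos=21: emit STR "hi" (now at pos=25)
pos=25: emit NUM '100' (now at pos=28)
DONE. 7 tokens: [STR, ID, NUM, ID, RPAREN, STR, NUM]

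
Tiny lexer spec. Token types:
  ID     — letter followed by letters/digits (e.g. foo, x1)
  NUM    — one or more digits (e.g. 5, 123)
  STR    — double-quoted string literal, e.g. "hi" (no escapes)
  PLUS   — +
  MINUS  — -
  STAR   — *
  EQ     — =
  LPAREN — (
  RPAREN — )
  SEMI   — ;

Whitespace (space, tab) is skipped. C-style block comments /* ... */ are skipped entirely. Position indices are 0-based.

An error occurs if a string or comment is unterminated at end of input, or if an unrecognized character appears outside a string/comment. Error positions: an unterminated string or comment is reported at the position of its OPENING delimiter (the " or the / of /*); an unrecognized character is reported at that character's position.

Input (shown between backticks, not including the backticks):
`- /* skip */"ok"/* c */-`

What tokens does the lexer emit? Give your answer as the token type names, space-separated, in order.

pos=0: emit MINUS '-'
pos=2: enter COMMENT mode (saw '/*')
exit COMMENT mode (now at pos=12)
pos=12: enter STRING mode
pos=12: emit STR "ok" (now at pos=16)
pos=16: enter COMMENT mode (saw '/*')
exit COMMENT mode (now at pos=23)
pos=23: emit MINUS '-'
DONE. 3 tokens: [MINUS, STR, MINUS]

Answer: MINUS STR MINUS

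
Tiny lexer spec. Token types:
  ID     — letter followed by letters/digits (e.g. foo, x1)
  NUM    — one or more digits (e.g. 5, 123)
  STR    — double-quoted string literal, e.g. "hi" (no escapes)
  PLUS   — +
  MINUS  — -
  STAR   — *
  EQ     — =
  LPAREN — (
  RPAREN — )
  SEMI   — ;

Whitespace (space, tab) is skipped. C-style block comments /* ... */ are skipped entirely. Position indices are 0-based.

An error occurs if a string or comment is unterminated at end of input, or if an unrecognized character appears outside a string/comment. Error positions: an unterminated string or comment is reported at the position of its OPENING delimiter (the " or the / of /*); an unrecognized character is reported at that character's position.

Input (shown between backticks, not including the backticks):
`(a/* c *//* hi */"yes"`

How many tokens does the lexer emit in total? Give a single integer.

Answer: 3

Derivation:
pos=0: emit LPAREN '('
pos=1: emit ID 'a' (now at pos=2)
pos=2: enter COMMENT mode (saw '/*')
exit COMMENT mode (now at pos=9)
pos=9: enter COMMENT mode (saw '/*')
exit COMMENT mode (now at pos=17)
pos=17: enter STRING mode
pos=17: emit STR "yes" (now at pos=22)
DONE. 3 tokens: [LPAREN, ID, STR]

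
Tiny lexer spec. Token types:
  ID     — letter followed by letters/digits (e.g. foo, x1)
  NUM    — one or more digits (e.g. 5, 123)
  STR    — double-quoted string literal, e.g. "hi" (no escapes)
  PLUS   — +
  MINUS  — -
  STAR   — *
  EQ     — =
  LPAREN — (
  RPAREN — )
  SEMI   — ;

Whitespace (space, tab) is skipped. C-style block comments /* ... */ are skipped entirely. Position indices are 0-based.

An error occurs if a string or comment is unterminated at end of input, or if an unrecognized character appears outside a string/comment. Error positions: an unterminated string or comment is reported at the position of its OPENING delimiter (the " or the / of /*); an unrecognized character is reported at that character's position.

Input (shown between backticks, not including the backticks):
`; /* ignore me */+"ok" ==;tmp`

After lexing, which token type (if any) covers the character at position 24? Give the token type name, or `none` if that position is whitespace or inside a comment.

Answer: EQ

Derivation:
pos=0: emit SEMI ';'
pos=2: enter COMMENT mode (saw '/*')
exit COMMENT mode (now at pos=17)
pos=17: emit PLUS '+'
pos=18: enter STRING mode
pos=18: emit STR "ok" (now at pos=22)
pos=23: emit EQ '='
pos=24: emit EQ '='
pos=25: emit SEMI ';'
pos=26: emit ID 'tmp' (now at pos=29)
DONE. 7 tokens: [SEMI, PLUS, STR, EQ, EQ, SEMI, ID]
Position 24: char is '=' -> EQ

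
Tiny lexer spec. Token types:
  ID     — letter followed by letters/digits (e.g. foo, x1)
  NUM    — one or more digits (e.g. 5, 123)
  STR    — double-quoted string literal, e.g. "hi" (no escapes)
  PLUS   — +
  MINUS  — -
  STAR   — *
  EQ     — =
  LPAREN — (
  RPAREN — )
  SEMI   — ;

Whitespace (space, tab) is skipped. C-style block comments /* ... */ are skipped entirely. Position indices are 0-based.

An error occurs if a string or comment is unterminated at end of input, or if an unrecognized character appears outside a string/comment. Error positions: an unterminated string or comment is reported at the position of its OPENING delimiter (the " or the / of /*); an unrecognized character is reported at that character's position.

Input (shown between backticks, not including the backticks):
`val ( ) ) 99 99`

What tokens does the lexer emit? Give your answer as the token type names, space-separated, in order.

Answer: ID LPAREN RPAREN RPAREN NUM NUM

Derivation:
pos=0: emit ID 'val' (now at pos=3)
pos=4: emit LPAREN '('
pos=6: emit RPAREN ')'
pos=8: emit RPAREN ')'
pos=10: emit NUM '99' (now at pos=12)
pos=13: emit NUM '99' (now at pos=15)
DONE. 6 tokens: [ID, LPAREN, RPAREN, RPAREN, NUM, NUM]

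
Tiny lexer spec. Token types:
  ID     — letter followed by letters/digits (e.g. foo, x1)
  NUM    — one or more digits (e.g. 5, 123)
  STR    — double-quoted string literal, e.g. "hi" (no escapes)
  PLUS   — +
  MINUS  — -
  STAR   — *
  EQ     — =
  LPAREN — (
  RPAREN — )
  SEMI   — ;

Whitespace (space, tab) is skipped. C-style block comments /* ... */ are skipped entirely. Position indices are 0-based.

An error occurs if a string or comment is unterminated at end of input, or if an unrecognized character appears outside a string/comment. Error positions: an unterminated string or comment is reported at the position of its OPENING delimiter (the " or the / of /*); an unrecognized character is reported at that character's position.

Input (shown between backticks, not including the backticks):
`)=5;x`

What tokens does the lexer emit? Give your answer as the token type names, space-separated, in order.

Answer: RPAREN EQ NUM SEMI ID

Derivation:
pos=0: emit RPAREN ')'
pos=1: emit EQ '='
pos=2: emit NUM '5' (now at pos=3)
pos=3: emit SEMI ';'
pos=4: emit ID 'x' (now at pos=5)
DONE. 5 tokens: [RPAREN, EQ, NUM, SEMI, ID]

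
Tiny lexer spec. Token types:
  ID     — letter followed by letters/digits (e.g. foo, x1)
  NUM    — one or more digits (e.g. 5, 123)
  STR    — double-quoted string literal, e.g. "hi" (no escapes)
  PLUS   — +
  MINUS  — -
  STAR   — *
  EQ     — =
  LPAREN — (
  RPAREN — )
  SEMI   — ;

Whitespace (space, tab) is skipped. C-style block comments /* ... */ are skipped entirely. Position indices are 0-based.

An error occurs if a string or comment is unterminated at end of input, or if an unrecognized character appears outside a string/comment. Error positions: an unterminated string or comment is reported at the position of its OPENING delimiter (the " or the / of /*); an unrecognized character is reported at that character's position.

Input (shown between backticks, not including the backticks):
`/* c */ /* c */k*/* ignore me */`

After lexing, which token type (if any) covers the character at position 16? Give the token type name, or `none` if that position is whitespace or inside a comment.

Answer: STAR

Derivation:
pos=0: enter COMMENT mode (saw '/*')
exit COMMENT mode (now at pos=7)
pos=8: enter COMMENT mode (saw '/*')
exit COMMENT mode (now at pos=15)
pos=15: emit ID 'k' (now at pos=16)
pos=16: emit STAR '*'
pos=17: enter COMMENT mode (saw '/*')
exit COMMENT mode (now at pos=32)
DONE. 2 tokens: [ID, STAR]
Position 16: char is '*' -> STAR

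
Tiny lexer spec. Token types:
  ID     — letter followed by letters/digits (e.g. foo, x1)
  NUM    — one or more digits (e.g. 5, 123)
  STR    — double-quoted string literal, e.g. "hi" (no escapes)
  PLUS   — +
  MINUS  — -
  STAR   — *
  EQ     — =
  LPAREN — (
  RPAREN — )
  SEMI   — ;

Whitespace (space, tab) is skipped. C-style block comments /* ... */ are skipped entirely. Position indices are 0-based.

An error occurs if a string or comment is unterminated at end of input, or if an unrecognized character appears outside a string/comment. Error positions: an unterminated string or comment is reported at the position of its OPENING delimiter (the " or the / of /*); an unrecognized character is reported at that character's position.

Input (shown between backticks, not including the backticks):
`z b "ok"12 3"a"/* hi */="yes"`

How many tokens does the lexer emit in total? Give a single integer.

Answer: 8

Derivation:
pos=0: emit ID 'z' (now at pos=1)
pos=2: emit ID 'b' (now at pos=3)
pos=4: enter STRING mode
pos=4: emit STR "ok" (now at pos=8)
pos=8: emit NUM '12' (now at pos=10)
pos=11: emit NUM '3' (now at pos=12)
pos=12: enter STRING mode
pos=12: emit STR "a" (now at pos=15)
pos=15: enter COMMENT mode (saw '/*')
exit COMMENT mode (now at pos=23)
pos=23: emit EQ '='
pos=24: enter STRING mode
pos=24: emit STR "yes" (now at pos=29)
DONE. 8 tokens: [ID, ID, STR, NUM, NUM, STR, EQ, STR]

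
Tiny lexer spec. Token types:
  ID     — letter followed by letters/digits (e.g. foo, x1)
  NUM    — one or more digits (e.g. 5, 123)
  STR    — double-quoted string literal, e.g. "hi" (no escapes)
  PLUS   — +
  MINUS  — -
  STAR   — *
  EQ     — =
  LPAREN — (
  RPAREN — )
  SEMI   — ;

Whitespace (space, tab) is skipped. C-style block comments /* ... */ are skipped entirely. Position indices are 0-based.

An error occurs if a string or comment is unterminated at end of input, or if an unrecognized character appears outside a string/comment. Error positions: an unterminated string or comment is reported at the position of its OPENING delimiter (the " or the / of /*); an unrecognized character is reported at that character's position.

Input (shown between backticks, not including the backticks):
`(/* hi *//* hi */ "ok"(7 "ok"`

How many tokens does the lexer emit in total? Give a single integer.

Answer: 5

Derivation:
pos=0: emit LPAREN '('
pos=1: enter COMMENT mode (saw '/*')
exit COMMENT mode (now at pos=9)
pos=9: enter COMMENT mode (saw '/*')
exit COMMENT mode (now at pos=17)
pos=18: enter STRING mode
pos=18: emit STR "ok" (now at pos=22)
pos=22: emit LPAREN '('
pos=23: emit NUM '7' (now at pos=24)
pos=25: enter STRING mode
pos=25: emit STR "ok" (now at pos=29)
DONE. 5 tokens: [LPAREN, STR, LPAREN, NUM, STR]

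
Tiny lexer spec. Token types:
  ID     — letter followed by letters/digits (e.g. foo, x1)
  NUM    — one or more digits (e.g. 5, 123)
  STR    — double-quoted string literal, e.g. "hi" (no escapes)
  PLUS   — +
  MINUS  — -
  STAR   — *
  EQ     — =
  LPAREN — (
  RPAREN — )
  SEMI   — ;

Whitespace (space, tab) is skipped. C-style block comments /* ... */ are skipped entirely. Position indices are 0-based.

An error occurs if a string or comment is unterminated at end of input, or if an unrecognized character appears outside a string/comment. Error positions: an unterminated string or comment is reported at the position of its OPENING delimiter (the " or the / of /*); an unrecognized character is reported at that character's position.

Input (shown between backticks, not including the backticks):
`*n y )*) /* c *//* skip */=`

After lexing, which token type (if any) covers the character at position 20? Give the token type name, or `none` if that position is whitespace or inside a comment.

Answer: none

Derivation:
pos=0: emit STAR '*'
pos=1: emit ID 'n' (now at pos=2)
pos=3: emit ID 'y' (now at pos=4)
pos=5: emit RPAREN ')'
pos=6: emit STAR '*'
pos=7: emit RPAREN ')'
pos=9: enter COMMENT mode (saw '/*')
exit COMMENT mode (now at pos=16)
pos=16: enter COMMENT mode (saw '/*')
exit COMMENT mode (now at pos=26)
pos=26: emit EQ '='
DONE. 7 tokens: [STAR, ID, ID, RPAREN, STAR, RPAREN, EQ]
Position 20: char is 'k' -> none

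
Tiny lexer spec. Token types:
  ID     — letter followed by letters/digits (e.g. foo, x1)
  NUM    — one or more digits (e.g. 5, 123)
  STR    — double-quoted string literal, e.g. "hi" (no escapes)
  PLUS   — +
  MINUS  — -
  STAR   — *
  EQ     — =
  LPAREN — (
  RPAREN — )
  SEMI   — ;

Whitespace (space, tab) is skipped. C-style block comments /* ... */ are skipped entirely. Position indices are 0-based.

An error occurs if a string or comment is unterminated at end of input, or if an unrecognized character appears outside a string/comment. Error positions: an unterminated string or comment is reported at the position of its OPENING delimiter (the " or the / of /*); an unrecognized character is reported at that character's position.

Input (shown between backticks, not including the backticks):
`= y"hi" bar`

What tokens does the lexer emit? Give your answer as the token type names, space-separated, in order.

Answer: EQ ID STR ID

Derivation:
pos=0: emit EQ '='
pos=2: emit ID 'y' (now at pos=3)
pos=3: enter STRING mode
pos=3: emit STR "hi" (now at pos=7)
pos=8: emit ID 'bar' (now at pos=11)
DONE. 4 tokens: [EQ, ID, STR, ID]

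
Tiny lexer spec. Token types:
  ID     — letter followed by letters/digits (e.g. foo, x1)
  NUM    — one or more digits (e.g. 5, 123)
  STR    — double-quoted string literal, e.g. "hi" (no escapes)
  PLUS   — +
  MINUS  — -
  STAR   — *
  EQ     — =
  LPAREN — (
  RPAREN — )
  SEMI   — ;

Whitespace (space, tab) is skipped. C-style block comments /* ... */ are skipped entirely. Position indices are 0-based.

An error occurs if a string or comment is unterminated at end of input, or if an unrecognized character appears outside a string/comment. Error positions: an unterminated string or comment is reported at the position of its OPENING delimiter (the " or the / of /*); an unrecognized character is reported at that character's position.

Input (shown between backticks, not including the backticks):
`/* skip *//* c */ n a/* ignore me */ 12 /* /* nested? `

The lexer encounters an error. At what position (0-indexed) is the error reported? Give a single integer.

Answer: 40

Derivation:
pos=0: enter COMMENT mode (saw '/*')
exit COMMENT mode (now at pos=10)
pos=10: enter COMMENT mode (saw '/*')
exit COMMENT mode (now at pos=17)
pos=18: emit ID 'n' (now at pos=19)
pos=20: emit ID 'a' (now at pos=21)
pos=21: enter COMMENT mode (saw '/*')
exit COMMENT mode (now at pos=36)
pos=37: emit NUM '12' (now at pos=39)
pos=40: enter COMMENT mode (saw '/*')
pos=40: ERROR — unterminated comment (reached EOF)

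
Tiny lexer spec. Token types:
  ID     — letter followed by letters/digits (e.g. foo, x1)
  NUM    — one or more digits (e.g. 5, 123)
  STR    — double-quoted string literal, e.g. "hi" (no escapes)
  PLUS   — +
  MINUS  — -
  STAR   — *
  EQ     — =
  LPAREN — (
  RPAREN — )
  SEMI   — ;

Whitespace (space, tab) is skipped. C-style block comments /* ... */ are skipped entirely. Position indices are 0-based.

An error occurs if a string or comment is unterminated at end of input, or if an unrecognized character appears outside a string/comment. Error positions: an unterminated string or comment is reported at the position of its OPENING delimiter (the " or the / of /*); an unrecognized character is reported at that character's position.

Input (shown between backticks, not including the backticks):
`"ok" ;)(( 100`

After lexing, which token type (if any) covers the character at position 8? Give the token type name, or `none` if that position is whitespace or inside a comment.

pos=0: enter STRING mode
pos=0: emit STR "ok" (now at pos=4)
pos=5: emit SEMI ';'
pos=6: emit RPAREN ')'
pos=7: emit LPAREN '('
pos=8: emit LPAREN '('
pos=10: emit NUM '100' (now at pos=13)
DONE. 6 tokens: [STR, SEMI, RPAREN, LPAREN, LPAREN, NUM]
Position 8: char is '(' -> LPAREN

Answer: LPAREN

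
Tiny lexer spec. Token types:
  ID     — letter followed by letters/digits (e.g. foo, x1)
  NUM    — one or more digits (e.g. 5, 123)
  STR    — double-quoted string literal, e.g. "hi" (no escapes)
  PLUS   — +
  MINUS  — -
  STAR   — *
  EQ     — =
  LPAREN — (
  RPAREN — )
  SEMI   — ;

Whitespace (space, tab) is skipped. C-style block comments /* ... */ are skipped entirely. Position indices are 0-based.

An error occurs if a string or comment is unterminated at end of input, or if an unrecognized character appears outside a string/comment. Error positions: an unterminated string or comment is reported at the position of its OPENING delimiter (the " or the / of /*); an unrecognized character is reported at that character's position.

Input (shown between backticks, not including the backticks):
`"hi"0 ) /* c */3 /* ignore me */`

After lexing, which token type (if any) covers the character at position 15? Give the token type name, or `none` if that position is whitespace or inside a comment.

pos=0: enter STRING mode
pos=0: emit STR "hi" (now at pos=4)
pos=4: emit NUM '0' (now at pos=5)
pos=6: emit RPAREN ')'
pos=8: enter COMMENT mode (saw '/*')
exit COMMENT mode (now at pos=15)
pos=15: emit NUM '3' (now at pos=16)
pos=17: enter COMMENT mode (saw '/*')
exit COMMENT mode (now at pos=32)
DONE. 4 tokens: [STR, NUM, RPAREN, NUM]
Position 15: char is '3' -> NUM

Answer: NUM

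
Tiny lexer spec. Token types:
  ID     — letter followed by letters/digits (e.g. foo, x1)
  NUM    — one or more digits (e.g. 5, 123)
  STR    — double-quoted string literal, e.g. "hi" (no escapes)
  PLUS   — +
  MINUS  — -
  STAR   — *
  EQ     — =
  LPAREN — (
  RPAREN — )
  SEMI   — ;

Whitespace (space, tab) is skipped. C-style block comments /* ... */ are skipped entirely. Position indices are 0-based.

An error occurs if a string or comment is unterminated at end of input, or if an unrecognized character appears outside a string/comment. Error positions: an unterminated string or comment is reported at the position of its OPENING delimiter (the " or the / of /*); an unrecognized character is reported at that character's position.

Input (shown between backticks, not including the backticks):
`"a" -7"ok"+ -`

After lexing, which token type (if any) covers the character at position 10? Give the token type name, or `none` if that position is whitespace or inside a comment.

pos=0: enter STRING mode
pos=0: emit STR "a" (now at pos=3)
pos=4: emit MINUS '-'
pos=5: emit NUM '7' (now at pos=6)
pos=6: enter STRING mode
pos=6: emit STR "ok" (now at pos=10)
pos=10: emit PLUS '+'
pos=12: emit MINUS '-'
DONE. 6 tokens: [STR, MINUS, NUM, STR, PLUS, MINUS]
Position 10: char is '+' -> PLUS

Answer: PLUS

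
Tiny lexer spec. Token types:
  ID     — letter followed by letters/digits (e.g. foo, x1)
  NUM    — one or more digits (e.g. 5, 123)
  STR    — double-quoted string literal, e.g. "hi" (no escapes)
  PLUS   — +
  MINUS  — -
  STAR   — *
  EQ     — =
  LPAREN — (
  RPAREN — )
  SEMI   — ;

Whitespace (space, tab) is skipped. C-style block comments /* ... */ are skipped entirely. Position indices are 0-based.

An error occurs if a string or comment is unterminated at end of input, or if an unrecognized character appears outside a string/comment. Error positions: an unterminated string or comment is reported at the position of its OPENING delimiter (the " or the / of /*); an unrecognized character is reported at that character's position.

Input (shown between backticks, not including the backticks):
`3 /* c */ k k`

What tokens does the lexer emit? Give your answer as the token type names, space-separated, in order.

Answer: NUM ID ID

Derivation:
pos=0: emit NUM '3' (now at pos=1)
pos=2: enter COMMENT mode (saw '/*')
exit COMMENT mode (now at pos=9)
pos=10: emit ID 'k' (now at pos=11)
pos=12: emit ID 'k' (now at pos=13)
DONE. 3 tokens: [NUM, ID, ID]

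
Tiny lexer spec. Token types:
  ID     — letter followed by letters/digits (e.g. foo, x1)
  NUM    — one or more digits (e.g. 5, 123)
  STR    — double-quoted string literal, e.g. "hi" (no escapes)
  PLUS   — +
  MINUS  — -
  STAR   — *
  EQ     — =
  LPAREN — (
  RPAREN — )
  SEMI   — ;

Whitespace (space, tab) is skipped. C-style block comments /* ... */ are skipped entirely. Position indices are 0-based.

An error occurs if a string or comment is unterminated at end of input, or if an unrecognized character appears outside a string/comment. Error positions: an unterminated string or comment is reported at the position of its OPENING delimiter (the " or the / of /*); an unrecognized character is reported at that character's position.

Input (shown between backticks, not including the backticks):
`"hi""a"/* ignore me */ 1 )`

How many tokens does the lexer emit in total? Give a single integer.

Answer: 4

Derivation:
pos=0: enter STRING mode
pos=0: emit STR "hi" (now at pos=4)
pos=4: enter STRING mode
pos=4: emit STR "a" (now at pos=7)
pos=7: enter COMMENT mode (saw '/*')
exit COMMENT mode (now at pos=22)
pos=23: emit NUM '1' (now at pos=24)
pos=25: emit RPAREN ')'
DONE. 4 tokens: [STR, STR, NUM, RPAREN]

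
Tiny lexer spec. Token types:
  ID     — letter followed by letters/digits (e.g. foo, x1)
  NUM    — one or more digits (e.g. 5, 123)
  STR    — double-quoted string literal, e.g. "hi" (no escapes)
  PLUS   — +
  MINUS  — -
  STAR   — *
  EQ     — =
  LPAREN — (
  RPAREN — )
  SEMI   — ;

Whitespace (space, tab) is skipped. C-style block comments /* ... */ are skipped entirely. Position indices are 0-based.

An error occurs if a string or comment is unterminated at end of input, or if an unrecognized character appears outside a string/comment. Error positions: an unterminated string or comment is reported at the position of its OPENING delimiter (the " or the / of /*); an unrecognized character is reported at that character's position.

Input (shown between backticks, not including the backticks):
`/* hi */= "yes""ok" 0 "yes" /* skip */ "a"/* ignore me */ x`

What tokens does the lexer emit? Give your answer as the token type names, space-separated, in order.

Answer: EQ STR STR NUM STR STR ID

Derivation:
pos=0: enter COMMENT mode (saw '/*')
exit COMMENT mode (now at pos=8)
pos=8: emit EQ '='
pos=10: enter STRING mode
pos=10: emit STR "yes" (now at pos=15)
pos=15: enter STRING mode
pos=15: emit STR "ok" (now at pos=19)
pos=20: emit NUM '0' (now at pos=21)
pos=22: enter STRING mode
pos=22: emit STR "yes" (now at pos=27)
pos=28: enter COMMENT mode (saw '/*')
exit COMMENT mode (now at pos=38)
pos=39: enter STRING mode
pos=39: emit STR "a" (now at pos=42)
pos=42: enter COMMENT mode (saw '/*')
exit COMMENT mode (now at pos=57)
pos=58: emit ID 'x' (now at pos=59)
DONE. 7 tokens: [EQ, STR, STR, NUM, STR, STR, ID]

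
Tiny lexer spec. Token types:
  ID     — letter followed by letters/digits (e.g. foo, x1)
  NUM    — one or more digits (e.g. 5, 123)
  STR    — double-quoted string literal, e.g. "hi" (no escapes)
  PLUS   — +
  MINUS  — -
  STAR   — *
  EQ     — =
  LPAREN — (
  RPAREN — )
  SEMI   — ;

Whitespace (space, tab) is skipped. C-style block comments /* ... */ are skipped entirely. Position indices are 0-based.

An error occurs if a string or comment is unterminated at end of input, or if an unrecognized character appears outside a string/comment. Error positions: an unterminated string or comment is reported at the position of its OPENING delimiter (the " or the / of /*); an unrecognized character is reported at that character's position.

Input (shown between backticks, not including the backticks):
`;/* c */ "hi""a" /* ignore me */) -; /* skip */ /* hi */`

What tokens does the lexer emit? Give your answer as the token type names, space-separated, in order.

Answer: SEMI STR STR RPAREN MINUS SEMI

Derivation:
pos=0: emit SEMI ';'
pos=1: enter COMMENT mode (saw '/*')
exit COMMENT mode (now at pos=8)
pos=9: enter STRING mode
pos=9: emit STR "hi" (now at pos=13)
pos=13: enter STRING mode
pos=13: emit STR "a" (now at pos=16)
pos=17: enter COMMENT mode (saw '/*')
exit COMMENT mode (now at pos=32)
pos=32: emit RPAREN ')'
pos=34: emit MINUS '-'
pos=35: emit SEMI ';'
pos=37: enter COMMENT mode (saw '/*')
exit COMMENT mode (now at pos=47)
pos=48: enter COMMENT mode (saw '/*')
exit COMMENT mode (now at pos=56)
DONE. 6 tokens: [SEMI, STR, STR, RPAREN, MINUS, SEMI]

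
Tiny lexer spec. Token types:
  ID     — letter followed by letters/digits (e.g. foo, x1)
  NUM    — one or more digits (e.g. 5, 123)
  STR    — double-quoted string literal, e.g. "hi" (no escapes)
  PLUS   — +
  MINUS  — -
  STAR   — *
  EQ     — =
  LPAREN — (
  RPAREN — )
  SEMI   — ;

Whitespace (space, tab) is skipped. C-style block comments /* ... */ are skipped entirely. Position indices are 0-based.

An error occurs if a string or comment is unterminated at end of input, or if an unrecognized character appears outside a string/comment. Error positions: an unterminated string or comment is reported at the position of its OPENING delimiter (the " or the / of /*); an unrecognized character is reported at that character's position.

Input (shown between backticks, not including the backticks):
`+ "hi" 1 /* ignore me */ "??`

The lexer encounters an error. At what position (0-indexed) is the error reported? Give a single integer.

pos=0: emit PLUS '+'
pos=2: enter STRING mode
pos=2: emit STR "hi" (now at pos=6)
pos=7: emit NUM '1' (now at pos=8)
pos=9: enter COMMENT mode (saw '/*')
exit COMMENT mode (now at pos=24)
pos=25: enter STRING mode
pos=25: ERROR — unterminated string

Answer: 25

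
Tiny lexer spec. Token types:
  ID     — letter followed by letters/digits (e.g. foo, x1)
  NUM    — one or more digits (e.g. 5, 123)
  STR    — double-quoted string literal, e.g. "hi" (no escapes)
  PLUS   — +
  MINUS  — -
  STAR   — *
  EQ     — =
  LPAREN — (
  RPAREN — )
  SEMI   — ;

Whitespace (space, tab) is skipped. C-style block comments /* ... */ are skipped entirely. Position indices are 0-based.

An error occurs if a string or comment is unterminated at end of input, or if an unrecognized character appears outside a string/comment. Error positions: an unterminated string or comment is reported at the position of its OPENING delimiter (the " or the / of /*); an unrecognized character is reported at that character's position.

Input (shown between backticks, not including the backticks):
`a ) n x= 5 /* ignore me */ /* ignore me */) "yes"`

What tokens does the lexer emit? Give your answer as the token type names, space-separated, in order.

Answer: ID RPAREN ID ID EQ NUM RPAREN STR

Derivation:
pos=0: emit ID 'a' (now at pos=1)
pos=2: emit RPAREN ')'
pos=4: emit ID 'n' (now at pos=5)
pos=6: emit ID 'x' (now at pos=7)
pos=7: emit EQ '='
pos=9: emit NUM '5' (now at pos=10)
pos=11: enter COMMENT mode (saw '/*')
exit COMMENT mode (now at pos=26)
pos=27: enter COMMENT mode (saw '/*')
exit COMMENT mode (now at pos=42)
pos=42: emit RPAREN ')'
pos=44: enter STRING mode
pos=44: emit STR "yes" (now at pos=49)
DONE. 8 tokens: [ID, RPAREN, ID, ID, EQ, NUM, RPAREN, STR]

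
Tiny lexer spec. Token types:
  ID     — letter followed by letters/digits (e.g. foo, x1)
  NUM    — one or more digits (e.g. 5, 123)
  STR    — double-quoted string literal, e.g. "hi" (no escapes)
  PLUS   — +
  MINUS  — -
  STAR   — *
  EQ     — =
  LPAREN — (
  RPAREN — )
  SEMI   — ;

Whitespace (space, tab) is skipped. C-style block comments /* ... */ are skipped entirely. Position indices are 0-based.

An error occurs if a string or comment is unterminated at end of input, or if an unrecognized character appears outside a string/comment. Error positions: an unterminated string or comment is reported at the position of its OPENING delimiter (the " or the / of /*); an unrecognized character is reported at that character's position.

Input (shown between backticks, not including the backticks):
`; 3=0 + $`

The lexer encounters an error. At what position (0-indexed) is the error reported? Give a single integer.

pos=0: emit SEMI ';'
pos=2: emit NUM '3' (now at pos=3)
pos=3: emit EQ '='
pos=4: emit NUM '0' (now at pos=5)
pos=6: emit PLUS '+'
pos=8: ERROR — unrecognized char '$'

Answer: 8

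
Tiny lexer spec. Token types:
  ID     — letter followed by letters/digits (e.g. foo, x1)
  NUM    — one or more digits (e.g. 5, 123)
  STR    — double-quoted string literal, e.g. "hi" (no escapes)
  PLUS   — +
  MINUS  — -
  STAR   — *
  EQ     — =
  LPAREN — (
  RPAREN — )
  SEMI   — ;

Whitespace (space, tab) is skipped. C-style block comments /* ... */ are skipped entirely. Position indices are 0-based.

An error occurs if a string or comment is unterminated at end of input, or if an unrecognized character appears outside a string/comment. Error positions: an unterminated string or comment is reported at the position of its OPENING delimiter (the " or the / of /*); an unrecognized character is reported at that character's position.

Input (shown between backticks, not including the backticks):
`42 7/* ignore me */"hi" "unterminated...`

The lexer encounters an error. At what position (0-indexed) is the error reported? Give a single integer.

Answer: 24

Derivation:
pos=0: emit NUM '42' (now at pos=2)
pos=3: emit NUM '7' (now at pos=4)
pos=4: enter COMMENT mode (saw '/*')
exit COMMENT mode (now at pos=19)
pos=19: enter STRING mode
pos=19: emit STR "hi" (now at pos=23)
pos=24: enter STRING mode
pos=24: ERROR — unterminated string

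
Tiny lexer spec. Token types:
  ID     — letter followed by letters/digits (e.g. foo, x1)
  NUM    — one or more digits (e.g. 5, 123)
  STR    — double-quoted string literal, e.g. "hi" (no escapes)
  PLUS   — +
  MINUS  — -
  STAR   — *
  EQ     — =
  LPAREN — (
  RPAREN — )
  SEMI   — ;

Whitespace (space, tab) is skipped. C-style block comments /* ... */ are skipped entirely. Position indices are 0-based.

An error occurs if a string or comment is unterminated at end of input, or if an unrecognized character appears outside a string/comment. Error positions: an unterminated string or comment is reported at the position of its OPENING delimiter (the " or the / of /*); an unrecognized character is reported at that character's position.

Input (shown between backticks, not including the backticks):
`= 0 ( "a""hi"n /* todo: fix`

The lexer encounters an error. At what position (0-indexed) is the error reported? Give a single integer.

pos=0: emit EQ '='
pos=2: emit NUM '0' (now at pos=3)
pos=4: emit LPAREN '('
pos=6: enter STRING mode
pos=6: emit STR "a" (now at pos=9)
pos=9: enter STRING mode
pos=9: emit STR "hi" (now at pos=13)
pos=13: emit ID 'n' (now at pos=14)
pos=15: enter COMMENT mode (saw '/*')
pos=15: ERROR — unterminated comment (reached EOF)

Answer: 15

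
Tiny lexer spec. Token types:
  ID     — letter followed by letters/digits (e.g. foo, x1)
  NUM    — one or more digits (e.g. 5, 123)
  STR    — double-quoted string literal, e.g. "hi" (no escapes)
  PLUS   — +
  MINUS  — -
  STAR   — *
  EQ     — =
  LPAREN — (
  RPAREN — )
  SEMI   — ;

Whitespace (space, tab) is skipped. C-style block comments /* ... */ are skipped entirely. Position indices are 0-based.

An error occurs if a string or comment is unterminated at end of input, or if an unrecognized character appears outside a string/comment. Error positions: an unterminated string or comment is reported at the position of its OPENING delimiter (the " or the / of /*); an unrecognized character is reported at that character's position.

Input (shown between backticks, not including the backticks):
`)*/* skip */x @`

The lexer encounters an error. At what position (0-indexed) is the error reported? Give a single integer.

pos=0: emit RPAREN ')'
pos=1: emit STAR '*'
pos=2: enter COMMENT mode (saw '/*')
exit COMMENT mode (now at pos=12)
pos=12: emit ID 'x' (now at pos=13)
pos=14: ERROR — unrecognized char '@'

Answer: 14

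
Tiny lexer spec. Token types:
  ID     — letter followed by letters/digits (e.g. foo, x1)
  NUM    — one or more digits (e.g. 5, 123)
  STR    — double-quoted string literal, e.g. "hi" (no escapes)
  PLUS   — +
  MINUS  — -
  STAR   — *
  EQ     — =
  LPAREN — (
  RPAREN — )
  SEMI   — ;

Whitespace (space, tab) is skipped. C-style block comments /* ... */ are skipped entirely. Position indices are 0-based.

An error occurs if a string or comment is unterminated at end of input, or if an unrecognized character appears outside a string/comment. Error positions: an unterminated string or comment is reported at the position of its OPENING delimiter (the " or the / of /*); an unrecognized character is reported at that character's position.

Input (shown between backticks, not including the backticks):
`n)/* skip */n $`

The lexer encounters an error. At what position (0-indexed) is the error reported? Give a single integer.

pos=0: emit ID 'n' (now at pos=1)
pos=1: emit RPAREN ')'
pos=2: enter COMMENT mode (saw '/*')
exit COMMENT mode (now at pos=12)
pos=12: emit ID 'n' (now at pos=13)
pos=14: ERROR — unrecognized char '$'

Answer: 14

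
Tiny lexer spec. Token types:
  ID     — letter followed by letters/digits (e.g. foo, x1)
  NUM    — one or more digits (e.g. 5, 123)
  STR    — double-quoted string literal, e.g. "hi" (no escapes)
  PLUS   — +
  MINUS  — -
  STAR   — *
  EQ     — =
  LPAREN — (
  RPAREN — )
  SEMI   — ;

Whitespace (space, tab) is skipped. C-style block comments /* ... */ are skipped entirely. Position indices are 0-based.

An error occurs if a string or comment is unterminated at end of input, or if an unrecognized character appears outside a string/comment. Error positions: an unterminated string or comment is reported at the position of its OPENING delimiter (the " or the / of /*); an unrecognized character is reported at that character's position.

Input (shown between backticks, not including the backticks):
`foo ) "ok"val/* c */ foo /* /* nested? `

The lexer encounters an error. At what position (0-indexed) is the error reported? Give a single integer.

Answer: 25

Derivation:
pos=0: emit ID 'foo' (now at pos=3)
pos=4: emit RPAREN ')'
pos=6: enter STRING mode
pos=6: emit STR "ok" (now at pos=10)
pos=10: emit ID 'val' (now at pos=13)
pos=13: enter COMMENT mode (saw '/*')
exit COMMENT mode (now at pos=20)
pos=21: emit ID 'foo' (now at pos=24)
pos=25: enter COMMENT mode (saw '/*')
pos=25: ERROR — unterminated comment (reached EOF)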